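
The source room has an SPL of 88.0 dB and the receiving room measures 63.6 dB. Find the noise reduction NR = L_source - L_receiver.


NR = L_source - L_receiver (difference between source and receiving room levels)
NR = 88.0 - 63.6 = 24.4 dB


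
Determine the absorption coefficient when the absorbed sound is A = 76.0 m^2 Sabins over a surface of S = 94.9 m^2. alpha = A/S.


Absorption coefficient = absorbed power / incident power
alpha = A / S = 76.0 / 94.9 = 0.80084


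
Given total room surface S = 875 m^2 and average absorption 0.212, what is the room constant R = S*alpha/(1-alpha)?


R = 875 * 0.212 / (1 - 0.212) = 235.41 m^2


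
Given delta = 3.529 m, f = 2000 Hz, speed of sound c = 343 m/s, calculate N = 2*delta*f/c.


N = 2*delta*f/c = 2*delta/lambda, where lambda = c/f
lambda = 343 / 2000 = 0.1715 m
N = 2 * 3.529 / 0.1715 = 41.155


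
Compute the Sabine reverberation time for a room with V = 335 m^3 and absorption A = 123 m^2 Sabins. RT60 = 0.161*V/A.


RT60 = 0.161 * 335 / 123 = 0.4385 s


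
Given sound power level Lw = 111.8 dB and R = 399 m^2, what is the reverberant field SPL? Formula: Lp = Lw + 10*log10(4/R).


4/R = 4/399 = 0.0100251
Lp = 111.8 + 10*log10(0.0100251) = 91.811 dB


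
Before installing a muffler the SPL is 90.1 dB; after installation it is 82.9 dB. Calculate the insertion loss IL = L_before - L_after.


Insertion loss = SPL without muffler - SPL with muffler
IL = 90.1 - 82.9 = 7.2 dB


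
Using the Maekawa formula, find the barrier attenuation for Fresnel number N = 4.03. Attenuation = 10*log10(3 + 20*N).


3 + 20*N = 3 + 20*4.03 = 83.6
Att = 10*log10(83.6) = 19.222 dB


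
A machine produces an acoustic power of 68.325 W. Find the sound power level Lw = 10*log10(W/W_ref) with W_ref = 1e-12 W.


W / W_ref = 68.325 / 1e-12 = 6.8325e+13
Lw = 10 * log10(6.8325e+13) = 138.35 dB


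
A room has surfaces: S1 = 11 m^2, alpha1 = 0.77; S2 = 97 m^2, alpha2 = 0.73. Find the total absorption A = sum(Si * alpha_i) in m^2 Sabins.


11 * 0.77 = 8.47
97 * 0.73 = 70.81
A_total = 8.47 + 70.81 = 79.28 m^2


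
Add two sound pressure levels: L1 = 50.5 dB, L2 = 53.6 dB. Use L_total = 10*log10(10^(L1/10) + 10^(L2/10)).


10^(50.5/10) = 112202
10^(53.6/10) = 229087
Sum = 112202 + 229087 = 341289
L_total = 10*log10(341289) = 55.331 dB


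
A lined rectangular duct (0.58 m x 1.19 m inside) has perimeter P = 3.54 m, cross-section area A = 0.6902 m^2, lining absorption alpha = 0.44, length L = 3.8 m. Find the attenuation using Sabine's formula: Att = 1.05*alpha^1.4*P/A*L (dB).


alpha^1.4 = 0.44^1.4 = 0.316835
Attenuation rate = 1.05 * alpha^1.4 * P / A
= 1.05 * 0.316835 * 3.54 / 0.6902 = 1.70628 dB/m
Total Att = 1.70628 * 3.8 = 6.4839 dB


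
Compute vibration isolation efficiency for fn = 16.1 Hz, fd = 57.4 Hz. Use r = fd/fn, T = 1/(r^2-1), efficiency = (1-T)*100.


r = 57.4 / 16.1 = 3.56522
r^2 - 1 = 3.56522^2 - 1 = 11.7108
T = 1/11.7108 = 0.0853913
Efficiency = (1 - 0.0853913)*100 = 91.461 %


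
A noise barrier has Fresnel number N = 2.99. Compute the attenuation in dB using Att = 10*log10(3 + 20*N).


3 + 20*N = 3 + 20*2.99 = 62.8
Att = 10*log10(62.8) = 17.98 dB


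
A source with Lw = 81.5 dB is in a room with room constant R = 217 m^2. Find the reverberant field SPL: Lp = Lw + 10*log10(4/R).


4/R = 4/217 = 0.0184332
Lp = 81.5 + 10*log10(0.0184332) = 64.156 dB


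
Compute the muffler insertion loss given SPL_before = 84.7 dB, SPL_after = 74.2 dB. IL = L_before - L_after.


Insertion loss = SPL without muffler - SPL with muffler
IL = 84.7 - 74.2 = 10.5 dB


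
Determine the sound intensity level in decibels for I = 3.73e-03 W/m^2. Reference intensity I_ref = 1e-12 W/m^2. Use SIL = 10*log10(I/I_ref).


I / I_ref = 3.73e-03 / 1e-12 = 3.73e+09
SIL = 10 * log10(3.73e+09) = 95.717 dB


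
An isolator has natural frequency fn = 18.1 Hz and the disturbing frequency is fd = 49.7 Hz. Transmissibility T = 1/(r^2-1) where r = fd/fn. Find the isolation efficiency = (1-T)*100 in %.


r = 49.7 / 18.1 = 2.74586
r^2 - 1 = 2.74586^2 - 1 = 6.53975
T = 1/6.53975 = 0.152911
Efficiency = (1 - 0.152911)*100 = 84.709 %


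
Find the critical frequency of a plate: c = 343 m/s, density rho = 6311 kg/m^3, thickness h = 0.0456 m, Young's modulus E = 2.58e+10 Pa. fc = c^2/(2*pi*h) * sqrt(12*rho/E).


12*rho/E = 12*6311/2.58e+10 = 2.93535e-06
sqrt(12*rho/E) = sqrt(2.93535e-06) = 0.00171329
c^2/(2*pi*h) = 343^2/(2*pi*0.0456) = 410623
fc = 410623 * 0.00171329 = 703.52 Hz


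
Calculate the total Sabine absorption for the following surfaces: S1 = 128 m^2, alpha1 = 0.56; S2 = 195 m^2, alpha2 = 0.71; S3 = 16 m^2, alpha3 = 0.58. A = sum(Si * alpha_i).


128 * 0.56 = 71.68
195 * 0.71 = 138.45
16 * 0.58 = 9.28
A_total = 71.68 + 138.45 + 9.28 = 219.41 m^2


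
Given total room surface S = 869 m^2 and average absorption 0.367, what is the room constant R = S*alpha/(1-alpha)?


R = 869 * 0.367 / (1 - 0.367) = 503.83 m^2


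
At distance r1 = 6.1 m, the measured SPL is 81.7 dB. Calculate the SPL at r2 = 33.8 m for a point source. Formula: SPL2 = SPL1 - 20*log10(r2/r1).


r2/r1 = 33.8/6.1 = 5.54098
Correction = 20*log10(5.54098) = 14.8717 dB
SPL2 = 81.7 - 14.8717 = 66.828 dB


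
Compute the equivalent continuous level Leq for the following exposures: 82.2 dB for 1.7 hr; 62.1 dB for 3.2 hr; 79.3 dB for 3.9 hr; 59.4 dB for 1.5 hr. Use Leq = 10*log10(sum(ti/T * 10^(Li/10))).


T_total = 1.7 + 3.2 + 3.9 + 1.5 = 10.3 hr
(1.7/10.3) * 10^(82.2/10) = 2.73912e+07
(3.2/10.3) * 10^(62.1/10) = 503863
(3.9/10.3) * 10^(79.3/10) = 3.22276e+07
(1.5/10.3) * 10^(59.4/10) = 126839
Sum = 2.73912e+07 + 503863 + 3.22276e+07 + 126839 = 6.02495e+07
Leq = 10*log10(6.02495e+07) = 77.8 dB


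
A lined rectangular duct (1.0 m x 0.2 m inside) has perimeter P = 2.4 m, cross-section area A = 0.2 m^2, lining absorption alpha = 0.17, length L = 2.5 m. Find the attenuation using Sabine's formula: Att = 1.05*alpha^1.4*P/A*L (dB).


alpha^1.4 = 0.17^1.4 = 0.0836813
Attenuation rate = 1.05 * alpha^1.4 * P / A
= 1.05 * 0.0836813 * 2.4 / 0.2 = 1.05438 dB/m
Total Att = 1.05438 * 2.5 = 2.636 dB


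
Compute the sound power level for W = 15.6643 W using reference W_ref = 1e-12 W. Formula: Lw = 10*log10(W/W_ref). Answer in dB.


W / W_ref = 15.6643 / 1e-12 = 1.56643e+13
Lw = 10 * log10(1.56643e+13) = 131.95 dB


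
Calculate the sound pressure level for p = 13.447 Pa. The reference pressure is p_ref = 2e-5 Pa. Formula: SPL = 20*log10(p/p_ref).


p / p_ref = 13.447 / 2e-5 = 672350
SPL = 20 * log10(672350) = 116.55 dB


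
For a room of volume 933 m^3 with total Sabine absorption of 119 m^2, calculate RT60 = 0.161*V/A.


RT60 = 0.161 * 933 / 119 = 1.2623 s


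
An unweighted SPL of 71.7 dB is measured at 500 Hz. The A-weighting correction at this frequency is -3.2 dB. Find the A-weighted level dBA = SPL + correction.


A-weighting table: 500 Hz -> -3.2 dB correction
SPL_A = SPL + correction = 71.7 + (-3.2) = 68.5 dBA


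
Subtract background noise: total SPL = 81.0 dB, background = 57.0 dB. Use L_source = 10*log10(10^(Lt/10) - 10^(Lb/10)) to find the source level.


10^(81.0/10) = 1.25893e+08
10^(57.0/10) = 501187
Difference = 1.25893e+08 - 501187 = 1.25392e+08
L_source = 10*log10(1.25392e+08) = 80.983 dB


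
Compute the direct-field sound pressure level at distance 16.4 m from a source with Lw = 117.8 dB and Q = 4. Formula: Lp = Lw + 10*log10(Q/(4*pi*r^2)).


4*pi*r^2 = 4*pi*16.4^2 = 3379.85 m^2
Q / (4*pi*r^2) = 4 / 3379.85 = 0.00118348
Lp = 117.8 + 10*log10(0.00118348) = 88.532 dB


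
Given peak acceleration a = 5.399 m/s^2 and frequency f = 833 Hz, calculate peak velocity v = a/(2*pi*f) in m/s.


omega = 2*pi*f = 2*pi*833 = 5233.89 rad/s
v = a / omega = 5.399 / 5233.89 = 0.0010315 m/s


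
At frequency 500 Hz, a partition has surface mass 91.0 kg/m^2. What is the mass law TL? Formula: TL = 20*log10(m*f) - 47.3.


m * f = 91.0 * 500 = 45500
20*log10(45500) = 93.1602 dB
TL = 93.1602 - 47.3 = 45.86 dB


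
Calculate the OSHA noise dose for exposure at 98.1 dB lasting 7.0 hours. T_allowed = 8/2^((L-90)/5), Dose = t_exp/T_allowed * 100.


T_allowed = 8 / 2^((98.1 - 90)/5) = 2.60268 hr
Dose = 7.0 / 2.60268 * 100 = 268.95 %


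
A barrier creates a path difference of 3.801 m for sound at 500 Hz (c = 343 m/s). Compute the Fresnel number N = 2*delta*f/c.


N = 2*delta*f/c = 2*delta/lambda, where lambda = c/f
lambda = 343 / 500 = 0.686 m
N = 2 * 3.801 / 0.686 = 11.082


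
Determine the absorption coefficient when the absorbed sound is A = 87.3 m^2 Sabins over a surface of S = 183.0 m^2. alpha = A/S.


Absorption coefficient = absorbed power / incident power
alpha = A / S = 87.3 / 183.0 = 0.47705


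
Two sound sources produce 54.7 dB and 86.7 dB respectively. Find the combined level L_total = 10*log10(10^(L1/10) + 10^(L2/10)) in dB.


10^(54.7/10) = 295121
10^(86.7/10) = 4.67735e+08
Sum = 295121 + 4.67735e+08 = 4.6803e+08
L_total = 10*log10(4.6803e+08) = 86.703 dB


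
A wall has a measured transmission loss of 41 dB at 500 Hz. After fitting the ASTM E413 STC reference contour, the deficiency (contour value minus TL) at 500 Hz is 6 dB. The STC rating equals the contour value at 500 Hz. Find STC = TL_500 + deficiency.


By ASTM E413, STC = value of the fitted reference contour at 500 Hz.
Contour value at 500 Hz = TL_500 + deficiency = 41 + 6 = 47
STC = 47


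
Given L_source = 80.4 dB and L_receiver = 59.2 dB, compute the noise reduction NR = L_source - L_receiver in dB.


NR = L_source - L_receiver (difference between source and receiving room levels)
NR = 80.4 - 59.2 = 21.2 dB


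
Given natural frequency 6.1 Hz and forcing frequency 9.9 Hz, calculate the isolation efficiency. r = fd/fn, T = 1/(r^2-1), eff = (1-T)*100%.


r = 9.9 / 6.1 = 1.62295
r^2 - 1 = 1.62295^2 - 1 = 1.63397
T = 1/1.63397 = 0.612006
Efficiency = (1 - 0.612006)*100 = 38.799 %


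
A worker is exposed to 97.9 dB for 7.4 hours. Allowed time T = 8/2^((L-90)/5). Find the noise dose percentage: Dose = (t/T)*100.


T_allowed = 8 / 2^((97.9 - 90)/5) = 2.67586 hr
Dose = 7.4 / 2.67586 * 100 = 276.55 %


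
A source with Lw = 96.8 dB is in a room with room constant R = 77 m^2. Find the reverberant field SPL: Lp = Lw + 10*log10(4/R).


4/R = 4/77 = 0.0519481
Lp = 96.8 + 10*log10(0.0519481) = 83.956 dB


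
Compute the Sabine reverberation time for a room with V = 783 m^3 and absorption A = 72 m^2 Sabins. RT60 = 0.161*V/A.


RT60 = 0.161 * 783 / 72 = 1.7509 s


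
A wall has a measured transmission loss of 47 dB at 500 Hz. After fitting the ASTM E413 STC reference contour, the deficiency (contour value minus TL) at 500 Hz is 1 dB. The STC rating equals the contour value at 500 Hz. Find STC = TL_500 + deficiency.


By ASTM E413, STC = value of the fitted reference contour at 500 Hz.
Contour value at 500 Hz = TL_500 + deficiency = 47 + 1 = 48
STC = 48


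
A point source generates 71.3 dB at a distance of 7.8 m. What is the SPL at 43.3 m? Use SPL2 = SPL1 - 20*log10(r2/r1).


r2/r1 = 43.3/7.8 = 5.55128
Correction = 20*log10(5.55128) = 14.8879 dB
SPL2 = 71.3 - 14.8879 = 56.412 dB


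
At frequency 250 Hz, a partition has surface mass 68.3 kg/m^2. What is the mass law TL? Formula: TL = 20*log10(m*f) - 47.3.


m * f = 68.3 * 250 = 17075
20*log10(17075) = 84.6472 dB
TL = 84.6472 - 47.3 = 37.347 dB


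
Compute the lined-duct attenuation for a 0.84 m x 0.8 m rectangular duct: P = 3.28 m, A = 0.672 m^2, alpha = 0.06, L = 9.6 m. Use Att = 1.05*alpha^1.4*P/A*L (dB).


alpha^1.4 = 0.06^1.4 = 0.0194721
Attenuation rate = 1.05 * alpha^1.4 * P / A
= 1.05 * 0.0194721 * 3.28 / 0.672 = 0.0997945 dB/m
Total Att = 0.0997945 * 9.6 = 0.95803 dB


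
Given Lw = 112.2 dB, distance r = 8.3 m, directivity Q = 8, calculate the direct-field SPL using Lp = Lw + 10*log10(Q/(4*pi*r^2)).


4*pi*r^2 = 4*pi*8.3^2 = 865.697 m^2
Q / (4*pi*r^2) = 8 / 865.697 = 0.00924111
Lp = 112.2 + 10*log10(0.00924111) = 91.857 dB


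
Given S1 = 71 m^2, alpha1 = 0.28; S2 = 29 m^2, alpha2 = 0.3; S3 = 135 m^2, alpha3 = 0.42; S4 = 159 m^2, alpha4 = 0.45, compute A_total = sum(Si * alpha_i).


71 * 0.28 = 19.88
29 * 0.3 = 8.7
135 * 0.42 = 56.7
159 * 0.45 = 71.55
A_total = 19.88 + 8.7 + 56.7 + 71.55 = 156.83 m^2


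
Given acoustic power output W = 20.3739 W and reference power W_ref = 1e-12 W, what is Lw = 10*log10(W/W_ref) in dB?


W / W_ref = 20.3739 / 1e-12 = 2.03739e+13
Lw = 10 * log10(2.03739e+13) = 133.09 dB


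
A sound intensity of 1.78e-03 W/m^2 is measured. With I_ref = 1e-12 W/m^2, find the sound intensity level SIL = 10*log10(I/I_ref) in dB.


I / I_ref = 1.78e-03 / 1e-12 = 1.78e+09
SIL = 10 * log10(1.78e+09) = 92.504 dB


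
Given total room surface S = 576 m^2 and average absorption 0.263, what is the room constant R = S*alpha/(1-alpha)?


R = 576 * 0.263 / (1 - 0.263) = 205.55 m^2


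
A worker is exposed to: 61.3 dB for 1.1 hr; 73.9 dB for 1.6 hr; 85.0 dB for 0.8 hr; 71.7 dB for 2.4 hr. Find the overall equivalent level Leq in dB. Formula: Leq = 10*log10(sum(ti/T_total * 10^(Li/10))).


T_total = 1.1 + 1.6 + 0.8 + 2.4 = 5.9 hr
(1.1/5.9) * 10^(61.3/10) = 251502
(1.6/5.9) * 10^(73.9/10) = 6.65684e+06
(0.8/5.9) * 10^(85.0/10) = 4.28783e+07
(2.4/5.9) * 10^(71.7/10) = 6.01671e+06
Sum = 251502 + 6.65684e+06 + 4.28783e+07 + 6.01671e+06 = 5.58034e+07
Leq = 10*log10(5.58034e+07) = 77.467 dB


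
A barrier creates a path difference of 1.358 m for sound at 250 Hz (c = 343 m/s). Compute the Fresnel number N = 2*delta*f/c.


N = 2*delta*f/c = 2*delta/lambda, where lambda = c/f
lambda = 343 / 250 = 1.372 m
N = 2 * 1.358 / 1.372 = 1.9796


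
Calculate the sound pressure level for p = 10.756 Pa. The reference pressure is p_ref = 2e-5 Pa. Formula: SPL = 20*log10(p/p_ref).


p / p_ref = 10.756 / 2e-5 = 537800
SPL = 20 * log10(537800) = 114.61 dB


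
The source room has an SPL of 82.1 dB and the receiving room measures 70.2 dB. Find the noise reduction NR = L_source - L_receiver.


NR = L_source - L_receiver (difference between source and receiving room levels)
NR = 82.1 - 70.2 = 11.9 dB


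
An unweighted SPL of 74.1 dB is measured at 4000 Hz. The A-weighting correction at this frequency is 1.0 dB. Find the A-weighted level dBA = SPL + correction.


A-weighting table: 4000 Hz -> 1.0 dB correction
SPL_A = SPL + correction = 74.1 + (1.0) = 75.1 dBA


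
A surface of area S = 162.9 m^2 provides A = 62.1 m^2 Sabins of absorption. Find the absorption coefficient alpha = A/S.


Absorption coefficient = absorbed power / incident power
alpha = A / S = 62.1 / 162.9 = 0.38122


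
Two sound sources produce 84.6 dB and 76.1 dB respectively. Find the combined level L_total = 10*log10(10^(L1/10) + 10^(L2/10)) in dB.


10^(84.6/10) = 2.88403e+08
10^(76.1/10) = 4.0738e+07
Sum = 2.88403e+08 + 4.0738e+07 = 3.29141e+08
L_total = 10*log10(3.29141e+08) = 85.174 dB


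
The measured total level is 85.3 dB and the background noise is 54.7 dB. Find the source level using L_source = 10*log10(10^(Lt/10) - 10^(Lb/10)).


10^(85.3/10) = 3.38844e+08
10^(54.7/10) = 295121
Difference = 3.38844e+08 - 295121 = 3.38549e+08
L_source = 10*log10(3.38549e+08) = 85.296 dB


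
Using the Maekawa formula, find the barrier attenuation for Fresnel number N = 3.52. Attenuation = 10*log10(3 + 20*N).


3 + 20*N = 3 + 20*3.52 = 73.4
Att = 10*log10(73.4) = 18.657 dB


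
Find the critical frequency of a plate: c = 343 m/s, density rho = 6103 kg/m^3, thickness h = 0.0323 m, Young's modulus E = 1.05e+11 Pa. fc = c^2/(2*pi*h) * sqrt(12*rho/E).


12*rho/E = 12*6103/1.05e+11 = 6.97486e-07
sqrt(12*rho/E) = sqrt(6.97486e-07) = 0.000835156
c^2/(2*pi*h) = 343^2/(2*pi*0.0323) = 579703
fc = 579703 * 0.000835156 = 484.14 Hz


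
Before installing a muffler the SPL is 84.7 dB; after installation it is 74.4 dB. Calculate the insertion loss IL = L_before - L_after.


Insertion loss = SPL without muffler - SPL with muffler
IL = 84.7 - 74.4 = 10.3 dB


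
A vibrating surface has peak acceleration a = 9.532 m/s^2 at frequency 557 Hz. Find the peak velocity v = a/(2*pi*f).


omega = 2*pi*f = 2*pi*557 = 3499.73 rad/s
v = a / omega = 9.532 / 3499.73 = 0.0027236 m/s


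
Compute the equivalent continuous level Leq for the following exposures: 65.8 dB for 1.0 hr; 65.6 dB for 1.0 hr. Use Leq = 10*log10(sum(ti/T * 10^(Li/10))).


T_total = 1.0 + 1.0 = 2.0 hr
(1.0/2.0) * 10^(65.8/10) = 1.90095e+06
(1.0/2.0) * 10^(65.6/10) = 1.81539e+06
Sum = 1.90095e+06 + 1.81539e+06 = 3.71634e+06
Leq = 10*log10(3.71634e+06) = 65.701 dB


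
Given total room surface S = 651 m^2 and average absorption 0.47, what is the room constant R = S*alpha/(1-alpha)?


R = 651 * 0.47 / (1 - 0.47) = 577.3 m^2


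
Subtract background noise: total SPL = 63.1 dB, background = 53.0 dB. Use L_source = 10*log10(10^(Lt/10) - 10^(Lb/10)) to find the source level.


10^(63.1/10) = 2.04174e+06
10^(53.0/10) = 199526
Difference = 2.04174e+06 - 199526 = 1.84221e+06
L_source = 10*log10(1.84221e+06) = 62.653 dB


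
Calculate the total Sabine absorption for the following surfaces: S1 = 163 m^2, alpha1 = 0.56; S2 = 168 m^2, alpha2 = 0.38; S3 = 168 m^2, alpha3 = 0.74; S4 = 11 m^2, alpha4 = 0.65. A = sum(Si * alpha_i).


163 * 0.56 = 91.28
168 * 0.38 = 63.84
168 * 0.74 = 124.32
11 * 0.65 = 7.15
A_total = 91.28 + 63.84 + 124.32 + 7.15 = 286.59 m^2


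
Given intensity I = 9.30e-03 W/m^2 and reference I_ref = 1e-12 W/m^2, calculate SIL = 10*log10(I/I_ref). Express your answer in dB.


I / I_ref = 9.30e-03 / 1e-12 = 9.3e+09
SIL = 10 * log10(9.3e+09) = 99.685 dB


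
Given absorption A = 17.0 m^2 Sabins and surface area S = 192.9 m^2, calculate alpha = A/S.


Absorption coefficient = absorbed power / incident power
alpha = A / S = 17.0 / 192.9 = 0.088129


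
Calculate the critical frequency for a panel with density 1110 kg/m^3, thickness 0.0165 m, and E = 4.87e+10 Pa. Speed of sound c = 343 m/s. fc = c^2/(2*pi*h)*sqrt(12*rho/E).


12*rho/E = 12*1110/4.87e+10 = 2.73511e-07
sqrt(12*rho/E) = sqrt(2.73511e-07) = 0.000522983
c^2/(2*pi*h) = 343^2/(2*pi*0.0165) = 1.13481e+06
fc = 1.13481e+06 * 0.000522983 = 593.49 Hz


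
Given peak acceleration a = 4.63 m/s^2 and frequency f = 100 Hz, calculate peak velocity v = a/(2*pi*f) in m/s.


omega = 2*pi*f = 2*pi*100 = 628.319 rad/s
v = a / omega = 4.63 / 628.319 = 0.0073689 m/s


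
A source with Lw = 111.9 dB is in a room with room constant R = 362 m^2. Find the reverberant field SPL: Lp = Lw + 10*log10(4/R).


4/R = 4/362 = 0.0110497
Lp = 111.9 + 10*log10(0.0110497) = 92.334 dB


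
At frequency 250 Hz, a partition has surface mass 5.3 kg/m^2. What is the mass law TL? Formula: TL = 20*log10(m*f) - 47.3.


m * f = 5.3 * 250 = 1325
20*log10(1325) = 62.4443 dB
TL = 62.4443 - 47.3 = 15.144 dB


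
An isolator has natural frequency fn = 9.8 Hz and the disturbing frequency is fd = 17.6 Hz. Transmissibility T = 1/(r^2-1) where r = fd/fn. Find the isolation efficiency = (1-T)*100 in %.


r = 17.6 / 9.8 = 1.79592
r^2 - 1 = 1.79592^2 - 1 = 2.22533
T = 1/2.22533 = 0.449372
Efficiency = (1 - 0.449372)*100 = 55.063 %


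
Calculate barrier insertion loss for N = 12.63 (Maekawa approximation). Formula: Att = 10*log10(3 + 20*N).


3 + 20*N = 3 + 20*12.63 = 255.6
Att = 10*log10(255.6) = 24.076 dB


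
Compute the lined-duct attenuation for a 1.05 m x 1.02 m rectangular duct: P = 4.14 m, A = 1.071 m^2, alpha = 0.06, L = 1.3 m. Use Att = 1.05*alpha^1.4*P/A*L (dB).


alpha^1.4 = 0.06^1.4 = 0.0194721
Attenuation rate = 1.05 * alpha^1.4 * P / A
= 1.05 * 0.0194721 * 4.14 / 1.071 = 0.0790338 dB/m
Total Att = 0.0790338 * 1.3 = 0.10274 dB


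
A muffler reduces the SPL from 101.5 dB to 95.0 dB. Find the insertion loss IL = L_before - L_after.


Insertion loss = SPL without muffler - SPL with muffler
IL = 101.5 - 95.0 = 6.5 dB


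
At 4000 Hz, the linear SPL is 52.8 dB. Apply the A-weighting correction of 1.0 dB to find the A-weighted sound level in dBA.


A-weighting table: 4000 Hz -> 1.0 dB correction
SPL_A = SPL + correction = 52.8 + (1.0) = 53.8 dBA


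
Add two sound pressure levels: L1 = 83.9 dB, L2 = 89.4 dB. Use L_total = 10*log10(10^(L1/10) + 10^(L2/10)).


10^(83.9/10) = 2.45471e+08
10^(89.4/10) = 8.70964e+08
Sum = 2.45471e+08 + 8.70964e+08 = 1.11644e+09
L_total = 10*log10(1.11644e+09) = 90.478 dB


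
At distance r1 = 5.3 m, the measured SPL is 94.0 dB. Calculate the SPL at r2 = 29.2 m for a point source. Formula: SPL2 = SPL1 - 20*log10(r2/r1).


r2/r1 = 29.2/5.3 = 5.50943
Correction = 20*log10(5.50943) = 14.8221 dB
SPL2 = 94.0 - 14.8221 = 79.178 dB


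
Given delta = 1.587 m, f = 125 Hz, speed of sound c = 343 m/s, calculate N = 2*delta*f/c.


N = 2*delta*f/c = 2*delta/lambda, where lambda = c/f
lambda = 343 / 125 = 2.744 m
N = 2 * 1.587 / 2.744 = 1.1567


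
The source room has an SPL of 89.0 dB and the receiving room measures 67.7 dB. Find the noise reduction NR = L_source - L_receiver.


NR = L_source - L_receiver (difference between source and receiving room levels)
NR = 89.0 - 67.7 = 21.3 dB


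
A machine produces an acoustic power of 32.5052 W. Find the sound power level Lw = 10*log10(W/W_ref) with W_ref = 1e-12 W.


W / W_ref = 32.5052 / 1e-12 = 3.25052e+13
Lw = 10 * log10(3.25052e+13) = 135.12 dB


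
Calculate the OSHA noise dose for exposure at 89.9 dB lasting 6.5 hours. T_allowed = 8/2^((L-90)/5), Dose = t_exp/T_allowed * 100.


T_allowed = 8 / 2^((89.9 - 90)/5) = 8.11168 hr
Dose = 6.5 / 8.11168 * 100 = 80.131 %


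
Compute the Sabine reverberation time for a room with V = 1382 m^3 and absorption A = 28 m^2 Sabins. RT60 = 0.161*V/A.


RT60 = 0.161 * 1382 / 28 = 7.9465 s


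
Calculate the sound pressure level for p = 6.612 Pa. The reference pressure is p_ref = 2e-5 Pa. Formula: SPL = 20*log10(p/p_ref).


p / p_ref = 6.612 / 2e-5 = 330600
SPL = 20 * log10(330600) = 110.39 dB


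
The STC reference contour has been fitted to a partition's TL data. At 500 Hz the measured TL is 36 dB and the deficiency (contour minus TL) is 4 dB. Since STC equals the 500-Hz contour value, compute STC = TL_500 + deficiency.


By ASTM E413, STC = value of the fitted reference contour at 500 Hz.
Contour value at 500 Hz = TL_500 + deficiency = 36 + 4 = 40
STC = 40


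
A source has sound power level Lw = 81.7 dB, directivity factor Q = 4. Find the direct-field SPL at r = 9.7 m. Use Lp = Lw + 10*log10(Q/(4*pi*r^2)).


4*pi*r^2 = 4*pi*9.7^2 = 1182.37 m^2
Q / (4*pi*r^2) = 4 / 1182.37 = 0.00338304
Lp = 81.7 + 10*log10(0.00338304) = 56.993 dB


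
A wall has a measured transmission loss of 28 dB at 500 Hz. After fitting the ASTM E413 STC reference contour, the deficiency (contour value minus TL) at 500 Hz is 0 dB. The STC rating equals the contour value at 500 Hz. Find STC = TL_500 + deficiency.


By ASTM E413, STC = value of the fitted reference contour at 500 Hz.
Contour value at 500 Hz = TL_500 + deficiency = 28 + 0 = 28
STC = 28


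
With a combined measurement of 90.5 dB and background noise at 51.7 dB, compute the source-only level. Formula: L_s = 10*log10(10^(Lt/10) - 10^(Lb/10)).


10^(90.5/10) = 1.12202e+09
10^(51.7/10) = 147911
Difference = 1.12202e+09 - 147911 = 1.12187e+09
L_source = 10*log10(1.12187e+09) = 90.499 dB


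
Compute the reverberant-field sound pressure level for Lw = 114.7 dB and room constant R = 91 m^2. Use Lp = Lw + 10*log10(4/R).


4/R = 4/91 = 0.043956
Lp = 114.7 + 10*log10(0.043956) = 101.13 dB


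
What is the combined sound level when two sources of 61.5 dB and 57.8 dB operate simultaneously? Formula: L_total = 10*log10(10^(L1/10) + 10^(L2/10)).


10^(61.5/10) = 1.41254e+06
10^(57.8/10) = 602560
Sum = 1.41254e+06 + 602560 = 2.0151e+06
L_total = 10*log10(2.0151e+06) = 63.043 dB


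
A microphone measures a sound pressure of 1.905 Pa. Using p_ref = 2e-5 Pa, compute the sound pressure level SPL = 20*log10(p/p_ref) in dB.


p / p_ref = 1.905 / 2e-5 = 95250
SPL = 20 * log10(95250) = 99.577 dB


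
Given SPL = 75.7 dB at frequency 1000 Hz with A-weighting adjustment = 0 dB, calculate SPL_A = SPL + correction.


A-weighting table: 1000 Hz -> 0 dB correction
SPL_A = SPL + correction = 75.7 + (0) = 75.7 dBA


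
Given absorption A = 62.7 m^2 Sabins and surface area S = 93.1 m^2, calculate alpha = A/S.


Absorption coefficient = absorbed power / incident power
alpha = A / S = 62.7 / 93.1 = 0.67347


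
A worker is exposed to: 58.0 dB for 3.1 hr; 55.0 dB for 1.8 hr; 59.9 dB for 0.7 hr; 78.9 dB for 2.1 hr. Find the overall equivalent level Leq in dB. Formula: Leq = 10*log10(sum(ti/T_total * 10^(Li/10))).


T_total = 3.1 + 1.8 + 0.7 + 2.1 = 7.7 hr
(3.1/7.7) * 10^(58.0/10) = 254022
(1.8/7.7) * 10^(55.0/10) = 73923.4
(0.7/7.7) * 10^(59.9/10) = 88839.7
(2.1/7.7) * 10^(78.9/10) = 2.11704e+07
Sum = 254022 + 73923.4 + 88839.7 + 2.11704e+07 = 2.15872e+07
Leq = 10*log10(2.15872e+07) = 73.342 dB


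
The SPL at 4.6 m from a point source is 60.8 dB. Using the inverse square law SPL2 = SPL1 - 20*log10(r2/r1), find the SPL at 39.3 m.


r2/r1 = 39.3/4.6 = 8.54348
Correction = 20*log10(8.54348) = 18.6327 dB
SPL2 = 60.8 - 18.6327 = 42.167 dB


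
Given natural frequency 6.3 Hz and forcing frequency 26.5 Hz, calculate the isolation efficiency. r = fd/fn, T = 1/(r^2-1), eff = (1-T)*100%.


r = 26.5 / 6.3 = 4.20635
r^2 - 1 = 4.20635^2 - 1 = 16.6934
T = 1/16.6934 = 0.0599039
Efficiency = (1 - 0.0599039)*100 = 94.01 %


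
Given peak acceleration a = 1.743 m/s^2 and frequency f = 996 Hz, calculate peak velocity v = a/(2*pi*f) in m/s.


omega = 2*pi*f = 2*pi*996 = 6258.05 rad/s
v = a / omega = 1.743 / 6258.05 = 0.00027852 m/s


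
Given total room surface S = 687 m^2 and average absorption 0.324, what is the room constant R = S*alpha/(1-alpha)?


R = 687 * 0.324 / (1 - 0.324) = 329.27 m^2


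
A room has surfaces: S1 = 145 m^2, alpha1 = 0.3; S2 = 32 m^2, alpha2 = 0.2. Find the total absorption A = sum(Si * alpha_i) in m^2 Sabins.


145 * 0.3 = 43.5
32 * 0.2 = 6.4
A_total = 43.5 + 6.4 = 49.9 m^2


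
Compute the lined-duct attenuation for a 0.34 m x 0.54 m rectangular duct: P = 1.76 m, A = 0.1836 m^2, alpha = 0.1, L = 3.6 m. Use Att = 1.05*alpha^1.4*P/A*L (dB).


alpha^1.4 = 0.1^1.4 = 0.0398107
Attenuation rate = 1.05 * alpha^1.4 * P / A
= 1.05 * 0.0398107 * 1.76 / 0.1836 = 0.400709 dB/m
Total Att = 0.400709 * 3.6 = 1.4426 dB


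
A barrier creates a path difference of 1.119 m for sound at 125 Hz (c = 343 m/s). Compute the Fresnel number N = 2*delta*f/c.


N = 2*delta*f/c = 2*delta/lambda, where lambda = c/f
lambda = 343 / 125 = 2.744 m
N = 2 * 1.119 / 2.744 = 0.8156


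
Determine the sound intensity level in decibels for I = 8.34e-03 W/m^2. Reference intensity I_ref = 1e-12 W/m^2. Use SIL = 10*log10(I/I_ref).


I / I_ref = 8.34e-03 / 1e-12 = 8.34e+09
SIL = 10 * log10(8.34e+09) = 99.212 dB


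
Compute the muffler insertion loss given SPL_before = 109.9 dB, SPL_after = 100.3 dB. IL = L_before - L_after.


Insertion loss = SPL without muffler - SPL with muffler
IL = 109.9 - 100.3 = 9.6 dB


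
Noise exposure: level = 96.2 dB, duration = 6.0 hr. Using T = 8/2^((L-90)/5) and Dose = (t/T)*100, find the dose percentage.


T_allowed = 8 / 2^((96.2 - 90)/5) = 3.38698 hr
Dose = 6.0 / 3.38698 * 100 = 177.15 %


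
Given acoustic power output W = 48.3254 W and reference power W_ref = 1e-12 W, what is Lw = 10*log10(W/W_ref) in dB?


W / W_ref = 48.3254 / 1e-12 = 4.83254e+13
Lw = 10 * log10(4.83254e+13) = 136.84 dB


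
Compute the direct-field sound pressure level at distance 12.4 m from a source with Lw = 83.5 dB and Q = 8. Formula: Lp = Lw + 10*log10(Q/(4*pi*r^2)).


4*pi*r^2 = 4*pi*12.4^2 = 1932.21 m^2
Q / (4*pi*r^2) = 8 / 1932.21 = 0.00414034
Lp = 83.5 + 10*log10(0.00414034) = 59.67 dB


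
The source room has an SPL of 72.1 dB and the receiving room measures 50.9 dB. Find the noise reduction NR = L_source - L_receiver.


NR = L_source - L_receiver (difference between source and receiving room levels)
NR = 72.1 - 50.9 = 21.2 dB


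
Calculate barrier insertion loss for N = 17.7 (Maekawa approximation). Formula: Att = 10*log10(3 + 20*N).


3 + 20*N = 3 + 20*17.7 = 357
Att = 10*log10(357) = 25.527 dB


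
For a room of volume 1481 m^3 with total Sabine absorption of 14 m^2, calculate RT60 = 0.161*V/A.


RT60 = 0.161 * 1481 / 14 = 17.032 s


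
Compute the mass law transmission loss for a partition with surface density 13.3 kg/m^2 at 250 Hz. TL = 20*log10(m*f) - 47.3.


m * f = 13.3 * 250 = 3325
20*log10(3325) = 70.4358 dB
TL = 70.4358 - 47.3 = 23.136 dB


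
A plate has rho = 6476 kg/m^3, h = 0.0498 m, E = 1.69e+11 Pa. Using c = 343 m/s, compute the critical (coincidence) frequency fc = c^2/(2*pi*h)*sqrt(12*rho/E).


12*rho/E = 12*6476/1.69e+11 = 4.59834e-07
sqrt(12*rho/E) = sqrt(4.59834e-07) = 0.000678111
c^2/(2*pi*h) = 343^2/(2*pi*0.0498) = 375992
fc = 375992 * 0.000678111 = 254.96 Hz


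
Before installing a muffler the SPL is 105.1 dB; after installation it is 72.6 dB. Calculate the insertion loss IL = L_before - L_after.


Insertion loss = SPL without muffler - SPL with muffler
IL = 105.1 - 72.6 = 32.5 dB


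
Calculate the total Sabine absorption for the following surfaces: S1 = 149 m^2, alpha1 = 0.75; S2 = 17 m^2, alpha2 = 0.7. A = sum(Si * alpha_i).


149 * 0.75 = 111.75
17 * 0.7 = 11.9
A_total = 111.75 + 11.9 = 123.65 m^2


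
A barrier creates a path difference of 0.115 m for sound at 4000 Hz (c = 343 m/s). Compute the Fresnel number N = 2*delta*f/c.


N = 2*delta*f/c = 2*delta/lambda, where lambda = c/f
lambda = 343 / 4000 = 0.08575 m
N = 2 * 0.115 / 0.08575 = 2.6822


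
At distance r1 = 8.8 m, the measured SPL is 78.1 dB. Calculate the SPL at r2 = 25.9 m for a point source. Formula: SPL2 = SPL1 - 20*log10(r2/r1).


r2/r1 = 25.9/8.8 = 2.94318
Correction = 20*log10(2.94318) = 9.37634 dB
SPL2 = 78.1 - 9.37634 = 68.724 dB


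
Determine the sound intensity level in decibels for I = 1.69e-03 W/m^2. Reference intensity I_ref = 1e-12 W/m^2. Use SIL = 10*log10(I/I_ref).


I / I_ref = 1.69e-03 / 1e-12 = 1.69e+09
SIL = 10 * log10(1.69e+09) = 92.279 dB


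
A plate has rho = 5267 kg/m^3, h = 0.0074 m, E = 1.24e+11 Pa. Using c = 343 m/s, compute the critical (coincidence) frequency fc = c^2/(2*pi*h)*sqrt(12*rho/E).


12*rho/E = 12*5267/1.24e+11 = 5.0971e-07
sqrt(12*rho/E) = sqrt(5.0971e-07) = 0.00071394
c^2/(2*pi*h) = 343^2/(2*pi*0.0074) = 2.53033e+06
fc = 2.53033e+06 * 0.00071394 = 1806.5 Hz


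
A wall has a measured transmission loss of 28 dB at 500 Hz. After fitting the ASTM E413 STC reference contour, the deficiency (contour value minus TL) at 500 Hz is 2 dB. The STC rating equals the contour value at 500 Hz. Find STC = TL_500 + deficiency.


By ASTM E413, STC = value of the fitted reference contour at 500 Hz.
Contour value at 500 Hz = TL_500 + deficiency = 28 + 2 = 30
STC = 30


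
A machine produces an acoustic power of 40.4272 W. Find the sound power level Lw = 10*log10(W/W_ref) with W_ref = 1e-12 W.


W / W_ref = 40.4272 / 1e-12 = 4.04272e+13
Lw = 10 * log10(4.04272e+13) = 136.07 dB


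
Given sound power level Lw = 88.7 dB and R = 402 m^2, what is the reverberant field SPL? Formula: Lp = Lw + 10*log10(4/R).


4/R = 4/402 = 0.00995025
Lp = 88.7 + 10*log10(0.00995025) = 68.678 dB


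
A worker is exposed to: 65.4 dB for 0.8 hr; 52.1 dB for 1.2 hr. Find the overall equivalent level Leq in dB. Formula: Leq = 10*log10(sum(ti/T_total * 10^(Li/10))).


T_total = 0.8 + 1.2 = 2.0 hr
(0.8/2.0) * 10^(65.4/10) = 1.38695e+06
(1.2/2.0) * 10^(52.1/10) = 97308.6
Sum = 1.38695e+06 + 97308.6 = 1.48426e+06
Leq = 10*log10(1.48426e+06) = 61.715 dB


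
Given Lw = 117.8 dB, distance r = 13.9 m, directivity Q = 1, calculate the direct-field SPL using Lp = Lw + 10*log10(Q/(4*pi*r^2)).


4*pi*r^2 = 4*pi*13.9^2 = 2427.95 m^2
Q / (4*pi*r^2) = 1 / 2427.95 = 0.00041187
Lp = 117.8 + 10*log10(0.00041187) = 83.948 dB


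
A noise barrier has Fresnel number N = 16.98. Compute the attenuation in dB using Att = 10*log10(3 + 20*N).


3 + 20*N = 3 + 20*16.98 = 342.6
Att = 10*log10(342.6) = 25.348 dB


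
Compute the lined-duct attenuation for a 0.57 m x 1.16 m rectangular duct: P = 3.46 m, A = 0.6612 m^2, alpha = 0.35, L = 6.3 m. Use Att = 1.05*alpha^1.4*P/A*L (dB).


alpha^1.4 = 0.35^1.4 = 0.229983
Attenuation rate = 1.05 * alpha^1.4 * P / A
= 1.05 * 0.229983 * 3.46 / 0.6612 = 1.26365 dB/m
Total Att = 1.26365 * 6.3 = 7.961 dB


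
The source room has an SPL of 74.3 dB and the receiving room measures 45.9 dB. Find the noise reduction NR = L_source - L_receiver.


NR = L_source - L_receiver (difference between source and receiving room levels)
NR = 74.3 - 45.9 = 28.4 dB


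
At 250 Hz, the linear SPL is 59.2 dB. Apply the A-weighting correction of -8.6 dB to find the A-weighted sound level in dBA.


A-weighting table: 250 Hz -> -8.6 dB correction
SPL_A = SPL + correction = 59.2 + (-8.6) = 50.6 dBA


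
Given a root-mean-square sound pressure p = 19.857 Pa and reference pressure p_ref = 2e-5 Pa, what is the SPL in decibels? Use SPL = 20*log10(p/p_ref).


p / p_ref = 19.857 / 2e-5 = 992850
SPL = 20 * log10(992850) = 119.94 dB


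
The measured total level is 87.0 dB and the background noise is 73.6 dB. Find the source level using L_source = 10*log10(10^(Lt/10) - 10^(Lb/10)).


10^(87.0/10) = 5.01187e+08
10^(73.6/10) = 2.29087e+07
Difference = 5.01187e+08 - 2.29087e+07 = 4.78278e+08
L_source = 10*log10(4.78278e+08) = 86.797 dB


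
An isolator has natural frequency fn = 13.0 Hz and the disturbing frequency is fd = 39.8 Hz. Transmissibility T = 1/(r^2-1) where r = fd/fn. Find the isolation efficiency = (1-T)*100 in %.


r = 39.8 / 13.0 = 3.06154
r^2 - 1 = 3.06154^2 - 1 = 8.37303
T = 1/8.37303 = 0.119431
Efficiency = (1 - 0.119431)*100 = 88.057 %


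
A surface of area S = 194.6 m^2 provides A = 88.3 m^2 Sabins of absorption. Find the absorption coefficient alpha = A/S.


Absorption coefficient = absorbed power / incident power
alpha = A / S = 88.3 / 194.6 = 0.45375


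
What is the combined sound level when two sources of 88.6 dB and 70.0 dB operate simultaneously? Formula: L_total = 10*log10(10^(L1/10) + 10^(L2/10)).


10^(88.6/10) = 7.24436e+08
10^(70.0/10) = 1e+07
Sum = 7.24436e+08 + 1e+07 = 7.34436e+08
L_total = 10*log10(7.34436e+08) = 88.66 dB


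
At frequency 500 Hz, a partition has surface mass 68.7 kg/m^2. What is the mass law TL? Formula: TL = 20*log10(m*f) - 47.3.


m * f = 68.7 * 500 = 34350
20*log10(34350) = 90.7185 dB
TL = 90.7185 - 47.3 = 43.419 dB


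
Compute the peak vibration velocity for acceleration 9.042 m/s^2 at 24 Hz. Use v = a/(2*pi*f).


omega = 2*pi*f = 2*pi*24 = 150.796 rad/s
v = a / omega = 9.042 / 150.796 = 0.059962 m/s


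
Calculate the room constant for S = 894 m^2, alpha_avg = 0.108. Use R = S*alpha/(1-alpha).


R = 894 * 0.108 / (1 - 0.108) = 108.24 m^2


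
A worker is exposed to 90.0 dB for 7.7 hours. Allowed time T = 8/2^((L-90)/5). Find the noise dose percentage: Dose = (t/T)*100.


T_allowed = 8 / 2^((90.0 - 90)/5) = 8 hr
Dose = 7.7 / 8 * 100 = 96.25 %


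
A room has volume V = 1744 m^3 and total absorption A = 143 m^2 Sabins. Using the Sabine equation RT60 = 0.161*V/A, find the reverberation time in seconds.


RT60 = 0.161 * 1744 / 143 = 1.9635 s


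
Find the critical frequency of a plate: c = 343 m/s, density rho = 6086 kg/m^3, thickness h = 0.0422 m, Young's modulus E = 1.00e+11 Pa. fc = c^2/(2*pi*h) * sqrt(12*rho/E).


12*rho/E = 12*6086/1.00e+11 = 7.3032e-07
sqrt(12*rho/E) = sqrt(7.3032e-07) = 0.000854588
c^2/(2*pi*h) = 343^2/(2*pi*0.0422) = 443707
fc = 443707 * 0.000854588 = 379.19 Hz


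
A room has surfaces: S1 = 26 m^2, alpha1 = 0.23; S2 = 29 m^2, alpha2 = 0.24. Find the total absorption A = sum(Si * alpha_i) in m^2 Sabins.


26 * 0.23 = 5.98
29 * 0.24 = 6.96
A_total = 5.98 + 6.96 = 12.94 m^2


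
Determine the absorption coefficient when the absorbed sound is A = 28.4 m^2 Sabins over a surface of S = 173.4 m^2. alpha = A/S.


Absorption coefficient = absorbed power / incident power
alpha = A / S = 28.4 / 173.4 = 0.16378


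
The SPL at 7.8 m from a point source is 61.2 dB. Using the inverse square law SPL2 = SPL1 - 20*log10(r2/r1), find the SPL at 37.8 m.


r2/r1 = 37.8/7.8 = 4.84615
Correction = 20*log10(4.84615) = 13.7079 dB
SPL2 = 61.2 - 13.7079 = 47.492 dB


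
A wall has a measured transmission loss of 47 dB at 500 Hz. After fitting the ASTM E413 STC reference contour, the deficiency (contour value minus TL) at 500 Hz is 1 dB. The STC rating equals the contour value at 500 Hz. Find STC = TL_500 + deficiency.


By ASTM E413, STC = value of the fitted reference contour at 500 Hz.
Contour value at 500 Hz = TL_500 + deficiency = 47 + 1 = 48
STC = 48


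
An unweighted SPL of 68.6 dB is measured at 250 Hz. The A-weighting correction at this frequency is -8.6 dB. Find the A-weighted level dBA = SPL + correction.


A-weighting table: 250 Hz -> -8.6 dB correction
SPL_A = SPL + correction = 68.6 + (-8.6) = 60 dBA


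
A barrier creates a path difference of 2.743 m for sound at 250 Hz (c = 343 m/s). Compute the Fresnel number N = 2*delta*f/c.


N = 2*delta*f/c = 2*delta/lambda, where lambda = c/f
lambda = 343 / 250 = 1.372 m
N = 2 * 2.743 / 1.372 = 3.9985


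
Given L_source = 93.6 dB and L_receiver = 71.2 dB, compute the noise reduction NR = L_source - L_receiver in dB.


NR = L_source - L_receiver (difference between source and receiving room levels)
NR = 93.6 - 71.2 = 22.4 dB


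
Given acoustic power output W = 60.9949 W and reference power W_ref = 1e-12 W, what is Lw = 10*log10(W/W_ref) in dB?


W / W_ref = 60.9949 / 1e-12 = 6.09949e+13
Lw = 10 * log10(6.09949e+13) = 137.85 dB


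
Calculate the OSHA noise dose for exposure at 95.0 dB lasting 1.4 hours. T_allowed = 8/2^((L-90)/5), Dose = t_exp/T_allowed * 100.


T_allowed = 8 / 2^((95.0 - 90)/5) = 4 hr
Dose = 1.4 / 4 * 100 = 35 %


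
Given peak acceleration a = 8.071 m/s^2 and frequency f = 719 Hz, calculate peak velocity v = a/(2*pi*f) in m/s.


omega = 2*pi*f = 2*pi*719 = 4517.61 rad/s
v = a / omega = 8.071 / 4517.61 = 0.0017866 m/s


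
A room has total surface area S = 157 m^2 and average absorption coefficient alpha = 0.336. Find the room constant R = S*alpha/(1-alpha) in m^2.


R = 157 * 0.336 / (1 - 0.336) = 79.446 m^2


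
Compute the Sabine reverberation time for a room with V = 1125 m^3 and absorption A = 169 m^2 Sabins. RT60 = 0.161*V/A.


RT60 = 0.161 * 1125 / 169 = 1.0717 s


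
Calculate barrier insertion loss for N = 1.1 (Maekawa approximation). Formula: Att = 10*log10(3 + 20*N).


3 + 20*N = 3 + 20*1.1 = 25
Att = 10*log10(25) = 13.979 dB


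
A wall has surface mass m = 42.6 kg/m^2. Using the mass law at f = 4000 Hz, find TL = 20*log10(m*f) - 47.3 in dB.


m * f = 42.6 * 4000 = 170400
20*log10(170400) = 104.629 dB
TL = 104.629 - 47.3 = 57.329 dB


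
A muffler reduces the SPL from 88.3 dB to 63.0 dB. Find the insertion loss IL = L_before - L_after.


Insertion loss = SPL without muffler - SPL with muffler
IL = 88.3 - 63.0 = 25.3 dB


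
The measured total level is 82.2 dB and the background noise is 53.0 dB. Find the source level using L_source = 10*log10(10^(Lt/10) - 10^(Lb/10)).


10^(82.2/10) = 1.65959e+08
10^(53.0/10) = 199526
Difference = 1.65959e+08 - 199526 = 1.65759e+08
L_source = 10*log10(1.65759e+08) = 82.195 dB


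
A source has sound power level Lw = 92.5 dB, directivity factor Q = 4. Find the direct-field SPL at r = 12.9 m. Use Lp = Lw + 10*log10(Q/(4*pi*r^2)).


4*pi*r^2 = 4*pi*12.9^2 = 2091.17 m^2
Q / (4*pi*r^2) = 4 / 2091.17 = 0.0019128
Lp = 92.5 + 10*log10(0.0019128) = 65.317 dB
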